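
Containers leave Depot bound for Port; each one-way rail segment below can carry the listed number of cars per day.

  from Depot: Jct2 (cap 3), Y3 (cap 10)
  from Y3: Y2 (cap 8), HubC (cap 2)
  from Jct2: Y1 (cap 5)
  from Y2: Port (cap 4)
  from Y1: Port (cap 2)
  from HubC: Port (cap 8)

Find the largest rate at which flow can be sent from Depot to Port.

8

Augment Depot→Y3→Y2→Port: bottleneck 4, flow now 4.
Augment Depot→Y3→HubC→Port: bottleneck 2, flow now 6.
Augment Depot→Jct2→Y1→Port: bottleneck 2, flow now 8.
No augmenting path remains; maximum flow = 8.
In the residual graph, reachable from Depot: {Depot, Y3, Jct2, Y2, Y1}.
Min-cut edges: Y3→HubC (2), Y2→Port (4), Y1→Port (2); capacity 2 + 4 + 2 = 8.
This cut is saturated, so no flow can exceed 8.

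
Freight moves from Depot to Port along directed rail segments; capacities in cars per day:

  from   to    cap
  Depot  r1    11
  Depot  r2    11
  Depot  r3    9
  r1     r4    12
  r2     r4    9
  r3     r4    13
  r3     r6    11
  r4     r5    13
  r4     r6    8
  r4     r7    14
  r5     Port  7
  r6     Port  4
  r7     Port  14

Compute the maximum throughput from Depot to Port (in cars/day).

Augment Depot→r3→r6→Port: bottleneck 4, flow now 4.
Augment Depot→r1→r4→r5→Port: bottleneck 7, flow now 11.
Augment Depot→r1→r4→r7→Port: bottleneck 4, flow now 15.
Augment Depot→r2→r4→r7→Port: bottleneck 9, flow now 24.
Augment Depot→r3→r4→r7→Port: bottleneck 1, flow now 25.
No augmenting path remains; maximum flow = 25.
In the residual graph, reachable from Depot: {Depot, r1, r2, r3, r4, r5, r6}.
Min-cut edges: r4→r7 (14), r5→Port (7), r6→Port (4); capacity 14 + 7 + 4 = 25.
This cut is saturated, so no flow can exceed 25.

25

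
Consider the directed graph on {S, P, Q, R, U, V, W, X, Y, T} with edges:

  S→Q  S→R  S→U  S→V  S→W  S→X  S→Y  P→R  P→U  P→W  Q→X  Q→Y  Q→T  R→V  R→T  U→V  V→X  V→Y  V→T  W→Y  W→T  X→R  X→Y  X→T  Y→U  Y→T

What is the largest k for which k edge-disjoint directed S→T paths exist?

6

Assign every edge capacity 1; by Menger, the answer equals the max flow.
Path S→Q→T (+1); total 1.
Path S→R→T (+1); total 2.
Path S→V→T (+1); total 3.
Path S→W→T (+1); total 4.
Path S→X→T (+1); total 5.
Path S→Y→T (+1); total 6.
No residual S→T path; max flow = 6.
Certifying cut of size 6: {R→T, S→Q, S→W, V→T, X→T, Y→T}.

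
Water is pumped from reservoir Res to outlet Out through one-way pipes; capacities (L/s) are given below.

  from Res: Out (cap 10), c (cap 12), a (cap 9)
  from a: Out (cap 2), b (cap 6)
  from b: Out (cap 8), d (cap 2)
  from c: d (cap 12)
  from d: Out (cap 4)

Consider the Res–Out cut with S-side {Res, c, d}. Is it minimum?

No — its capacity is 23, but the minimum cut has capacity 22.

Given cut capacity: 9 + 10 + 4 = 23.
Augment Res→Out: bottleneck 10, flow now 10.
Augment Res→a→Out: bottleneck 2, flow now 12.
Augment Res→a→b→Out: bottleneck 6, flow now 18.
Augment Res→c→d→Out: bottleneck 4, flow now 22.
No augmenting path remains; maximum flow = 22.
In the residual graph, reachable from Res: {Res, a, c, d}.
Min-cut edges: Res→Out (10), a→b (6), a→Out (2), d→Out (4); capacity 10 + 6 + 2 + 4 = 22.
Cut capacity 23 exceeds the max flow 22, so it is not minimum.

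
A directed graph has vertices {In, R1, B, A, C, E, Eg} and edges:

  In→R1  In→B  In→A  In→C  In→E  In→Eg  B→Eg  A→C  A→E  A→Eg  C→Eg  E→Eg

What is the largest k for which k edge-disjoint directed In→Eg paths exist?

Assign every edge capacity 1; by Menger, the answer equals the max flow.
Path In→Eg (+1); total 1.
Path In→B→Eg (+1); total 2.
Path In→A→Eg (+1); total 3.
Path In→C→Eg (+1); total 4.
Path In→E→Eg (+1); total 5.
No residual In→Eg path; max flow = 5.
Certifying cut of size 5: {In→A, In→B, In→C, In→E, In→Eg}.

5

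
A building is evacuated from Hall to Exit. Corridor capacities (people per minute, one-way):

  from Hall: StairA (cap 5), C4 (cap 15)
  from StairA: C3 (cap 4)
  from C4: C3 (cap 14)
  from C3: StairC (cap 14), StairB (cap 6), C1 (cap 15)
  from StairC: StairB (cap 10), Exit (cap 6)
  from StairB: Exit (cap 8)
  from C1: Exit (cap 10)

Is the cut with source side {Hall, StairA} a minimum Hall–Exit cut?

Given cut capacity: 15 + 4 = 19.
Augment Hall→StairA→C3→StairC→Exit: bottleneck 4, flow now 4.
Augment Hall→C4→C3→StairC→Exit: bottleneck 2, flow now 6.
Augment Hall→C4→C3→StairB→Exit: bottleneck 6, flow now 12.
Augment Hall→C4→C3→C1→Exit: bottleneck 6, flow now 18.
No augmenting path remains; maximum flow = 18.
In the residual graph, reachable from Hall: {Hall, StairA, C4}.
Min-cut edges: StairA→C3 (4), C4→C3 (14); capacity 4 + 14 = 18.
Cut capacity 19 exceeds the max flow 18, so it is not minimum.

No — its capacity is 19, but the minimum cut has capacity 18.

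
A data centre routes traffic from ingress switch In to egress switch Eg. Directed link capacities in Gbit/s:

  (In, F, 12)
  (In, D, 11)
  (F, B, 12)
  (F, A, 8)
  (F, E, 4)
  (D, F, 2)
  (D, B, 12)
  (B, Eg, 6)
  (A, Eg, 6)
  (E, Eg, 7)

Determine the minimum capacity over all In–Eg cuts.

Augment In→F→B→Eg: bottleneck 6, flow now 6.
Augment In→F→A→Eg: bottleneck 6, flow now 12.
Augment In→D→F→E→Eg: bottleneck 2, flow now 14.
Augment In→D→B→F→E→Eg: bottleneck 2, flow now 16. (uses reverse residual edge)
No augmenting path remains; maximum flow = 16.
By max-flow min-cut, the minimum cut capacity equals the max flow.
In the residual graph, reachable from In: {In, F, D, B, A}.
Min-cut edges: F→E (4), B→Eg (6), A→Eg (6); capacity 4 + 6 + 6 = 16.

16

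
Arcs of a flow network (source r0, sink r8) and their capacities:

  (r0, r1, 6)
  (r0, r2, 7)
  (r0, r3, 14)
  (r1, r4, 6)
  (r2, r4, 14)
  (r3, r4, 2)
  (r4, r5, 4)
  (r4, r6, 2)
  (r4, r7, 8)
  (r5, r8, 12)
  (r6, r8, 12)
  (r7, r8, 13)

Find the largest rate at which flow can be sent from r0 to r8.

Augment r0→r1→r4→r5→r8: bottleneck 4, flow now 4.
Augment r0→r1→r4→r6→r8: bottleneck 2, flow now 6.
Augment r0→r2→r4→r7→r8: bottleneck 7, flow now 13.
Augment r0→r3→r4→r7→r8: bottleneck 1, flow now 14.
No augmenting path remains; maximum flow = 14.
In the residual graph, reachable from r0: {r0, r1, r2, r3, r4}.
Min-cut edges: r4→r5 (4), r4→r6 (2), r4→r7 (8); capacity 4 + 2 + 8 = 14.
This cut is saturated, so no flow can exceed 14.

14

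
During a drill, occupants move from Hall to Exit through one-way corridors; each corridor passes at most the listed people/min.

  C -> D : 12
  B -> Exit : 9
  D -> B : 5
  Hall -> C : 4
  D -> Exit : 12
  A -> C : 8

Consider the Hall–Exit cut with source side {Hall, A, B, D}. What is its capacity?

Edges leaving {Hall, A, B, D}: Hall→C (4), A→C (8), B→Exit (9), D→Exit (12).
Cut capacity = 4 + 8 + 9 + 12 = 33.

33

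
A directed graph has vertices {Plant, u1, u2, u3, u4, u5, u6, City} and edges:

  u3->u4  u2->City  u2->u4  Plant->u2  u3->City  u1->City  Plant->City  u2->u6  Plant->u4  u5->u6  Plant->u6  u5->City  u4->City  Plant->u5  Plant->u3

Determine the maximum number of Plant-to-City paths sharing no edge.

5

Assign every edge capacity 1; by Menger, the answer equals the max flow.
Path Plant→City (+1); total 1.
Path Plant→u2→City (+1); total 2.
Path Plant→u3→City (+1); total 3.
Path Plant→u4→City (+1); total 4.
Path Plant→u5→City (+1); total 5.
No residual Plant→City path; max flow = 5.
Certifying cut of size 5: {Plant→City, Plant→u2, Plant→u3, Plant→u4, Plant→u5}.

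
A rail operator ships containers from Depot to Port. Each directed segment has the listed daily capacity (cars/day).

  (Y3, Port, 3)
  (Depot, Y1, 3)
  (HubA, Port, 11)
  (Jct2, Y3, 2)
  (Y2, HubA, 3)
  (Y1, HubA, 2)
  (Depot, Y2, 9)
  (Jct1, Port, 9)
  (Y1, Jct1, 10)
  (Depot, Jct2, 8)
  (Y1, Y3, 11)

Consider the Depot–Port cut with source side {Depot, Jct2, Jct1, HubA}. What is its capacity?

34

Edges leaving {Depot, Jct2, Jct1, HubA}: Depot→Y1 (3), Depot→Y2 (9), Jct2→Y3 (2), Jct1→Port (9), HubA→Port (11).
Cut capacity = 3 + 9 + 2 + 9 + 11 = 34.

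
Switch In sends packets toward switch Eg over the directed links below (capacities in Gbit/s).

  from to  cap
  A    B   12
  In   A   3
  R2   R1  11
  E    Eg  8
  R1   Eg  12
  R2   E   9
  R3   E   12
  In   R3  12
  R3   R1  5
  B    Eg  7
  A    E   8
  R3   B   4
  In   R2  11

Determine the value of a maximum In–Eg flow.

Augment In→R3→R1→Eg: bottleneck 5, flow now 5.
Augment In→R3→E→Eg: bottleneck 7, flow now 12.
Augment In→A→E→Eg: bottleneck 1, flow now 13.
Augment In→A→B→Eg: bottleneck 2, flow now 15.
Augment In→R2→R1→Eg: bottleneck 7, flow now 22.
Augment In→R2→R1→R3→B→Eg: bottleneck 4, flow now 26. (uses reverse residual edge)
No augmenting path remains; maximum flow = 26.
In the residual graph, reachable from In: {In}.
Min-cut edges: In→R3 (12), In→A (3), In→R2 (11); capacity 12 + 3 + 11 = 26.
This cut is saturated, so no flow can exceed 26.

26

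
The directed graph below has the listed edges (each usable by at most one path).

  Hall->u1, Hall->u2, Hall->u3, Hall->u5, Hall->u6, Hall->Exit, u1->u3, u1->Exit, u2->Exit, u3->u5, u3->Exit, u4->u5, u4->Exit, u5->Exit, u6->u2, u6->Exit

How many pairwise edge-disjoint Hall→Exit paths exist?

Assign every edge capacity 1; by Menger, the answer equals the max flow.
Path Hall→Exit (+1); total 1.
Path Hall→u1→Exit (+1); total 2.
Path Hall→u2→Exit (+1); total 3.
Path Hall→u3→Exit (+1); total 4.
Path Hall→u5→Exit (+1); total 5.
Path Hall→u6→Exit (+1); total 6.
No residual Hall→Exit path; max flow = 6.
Certifying cut of size 6: {Hall→Exit, Hall→u1, Hall→u2, Hall→u3, Hall→u5, Hall→u6}.

6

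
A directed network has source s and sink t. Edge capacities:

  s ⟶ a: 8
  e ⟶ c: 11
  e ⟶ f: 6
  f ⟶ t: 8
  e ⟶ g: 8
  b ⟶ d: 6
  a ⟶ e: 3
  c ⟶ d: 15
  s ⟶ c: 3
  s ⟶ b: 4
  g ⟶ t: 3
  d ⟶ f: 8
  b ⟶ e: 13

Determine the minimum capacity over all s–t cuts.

10

Augment s→a→e→f→t: bottleneck 3, flow now 3.
Augment s→b→d→f→t: bottleneck 4, flow now 7.
Augment s→c→d→f→t: bottleneck 1, flow now 8.
Augment s→c→d→b→e→g→t: bottleneck 2, flow now 10. (uses reverse residual edge)
No augmenting path remains; maximum flow = 10.
By max-flow min-cut, the minimum cut capacity equals the max flow.
In the residual graph, reachable from s: {s, a}.
Min-cut edges: s→b (4), s→c (3), a→e (3); capacity 4 + 3 + 3 = 10.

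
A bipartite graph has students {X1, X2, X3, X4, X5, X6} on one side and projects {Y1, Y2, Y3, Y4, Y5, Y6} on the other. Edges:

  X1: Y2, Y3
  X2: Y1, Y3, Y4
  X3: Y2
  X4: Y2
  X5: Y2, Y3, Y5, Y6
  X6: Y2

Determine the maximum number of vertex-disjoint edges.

Unit-capacity flow: source→left, listed edges, right→sink; max matching = max flow.
Augmenting path X1→Y2 (+1); matched 1.
Augmenting path X2→Y1 (+1); matched 2.
Augmenting path X5→Y3 (+1); matched 3.
Augmenting path X3→Y2→X1→Y3→X5→Y5 (+1); matched 4.
No augmenting path remains; maximum matching = 4.
König certificate: {X1, X2, X5, Y2} is a vertex cover of size 4 (every listed pair touches it), so no matching can be larger.

4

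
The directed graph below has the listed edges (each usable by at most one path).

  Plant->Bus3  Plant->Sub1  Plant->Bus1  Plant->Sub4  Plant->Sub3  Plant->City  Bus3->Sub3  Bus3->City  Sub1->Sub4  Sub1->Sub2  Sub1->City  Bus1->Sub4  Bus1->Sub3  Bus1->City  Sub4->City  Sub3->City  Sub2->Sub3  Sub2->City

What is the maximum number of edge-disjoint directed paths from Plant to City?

6

Assign every edge capacity 1; by Menger, the answer equals the max flow.
Path Plant→City (+1); total 1.
Path Plant→Bus3→City (+1); total 2.
Path Plant→Sub1→City (+1); total 3.
Path Plant→Bus1→City (+1); total 4.
Path Plant→Sub4→City (+1); total 5.
Path Plant→Sub3→City (+1); total 6.
No residual Plant→City path; max flow = 6.
Certifying cut of size 6: {Plant→Bus1, Plant→Bus3, Plant→City, Plant→Sub1, Plant→Sub3, Plant→Sub4}.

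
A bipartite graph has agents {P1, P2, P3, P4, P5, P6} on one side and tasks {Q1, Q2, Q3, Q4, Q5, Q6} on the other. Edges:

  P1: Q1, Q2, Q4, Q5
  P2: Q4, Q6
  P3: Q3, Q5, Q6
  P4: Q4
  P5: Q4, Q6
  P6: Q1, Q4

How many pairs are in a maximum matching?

Unit-capacity flow: source→left, listed edges, right→sink; max matching = max flow.
Augmenting path P1→Q1 (+1); matched 1.
Augmenting path P2→Q4 (+1); matched 2.
Augmenting path P3→Q3 (+1); matched 3.
Augmenting path P5→Q6 (+1); matched 4.
Augmenting path P6→Q1→P1→Q2 (+1); matched 5.
No augmenting path remains; maximum matching = 5.
König certificate: {P1, P3, P6, Q4, Q6} is a vertex cover of size 5 (every listed pair touches it), so no matching can be larger.

5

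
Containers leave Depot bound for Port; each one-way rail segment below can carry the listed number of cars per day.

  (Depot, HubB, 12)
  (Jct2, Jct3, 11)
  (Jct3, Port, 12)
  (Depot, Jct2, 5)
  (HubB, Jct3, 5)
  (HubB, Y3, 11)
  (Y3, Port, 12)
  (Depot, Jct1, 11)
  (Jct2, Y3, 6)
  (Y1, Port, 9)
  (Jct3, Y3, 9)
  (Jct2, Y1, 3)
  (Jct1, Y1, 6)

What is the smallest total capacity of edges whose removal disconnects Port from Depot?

Augment Depot→Jct2→Y3→Port: bottleneck 5, flow now 5.
Augment Depot→Jct1→Y1→Port: bottleneck 6, flow now 11.
Augment Depot→HubB→Y3→Port: bottleneck 7, flow now 18.
Augment Depot→HubB→Jct3→Port: bottleneck 5, flow now 23.
No augmenting path remains; maximum flow = 23.
By max-flow min-cut, the minimum cut capacity equals the max flow.
In the residual graph, reachable from Depot: {Depot, Jct1}.
Min-cut edges: Depot→Jct2 (5), Depot→HubB (12), Jct1→Y1 (6); capacity 5 + 12 + 6 = 23.

23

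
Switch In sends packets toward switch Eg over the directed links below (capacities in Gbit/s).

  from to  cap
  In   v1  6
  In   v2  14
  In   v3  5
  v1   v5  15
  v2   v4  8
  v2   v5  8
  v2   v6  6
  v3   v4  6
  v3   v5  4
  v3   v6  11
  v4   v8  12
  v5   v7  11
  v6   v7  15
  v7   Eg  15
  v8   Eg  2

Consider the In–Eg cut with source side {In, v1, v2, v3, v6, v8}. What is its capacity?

58

Edges leaving {In, v1, v2, v3, v6, v8}: v1→v5 (15), v2→v4 (8), v2→v5 (8), v3→v4 (6), v3→v5 (4), v6→v7 (15), v8→Eg (2).
Cut capacity = 15 + 8 + 8 + 6 + 4 + 15 + 2 = 58.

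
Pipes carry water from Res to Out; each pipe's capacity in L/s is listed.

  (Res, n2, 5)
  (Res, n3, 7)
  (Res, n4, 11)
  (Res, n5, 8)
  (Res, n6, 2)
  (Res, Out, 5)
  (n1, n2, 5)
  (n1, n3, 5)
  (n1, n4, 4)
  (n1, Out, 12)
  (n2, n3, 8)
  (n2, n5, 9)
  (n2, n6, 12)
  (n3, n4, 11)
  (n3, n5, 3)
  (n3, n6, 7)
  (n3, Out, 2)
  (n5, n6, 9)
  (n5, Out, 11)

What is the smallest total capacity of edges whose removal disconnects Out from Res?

Augment Res→Out: bottleneck 5, flow now 5.
Augment Res→n3→Out: bottleneck 2, flow now 7.
Augment Res→n5→Out: bottleneck 8, flow now 15.
Augment Res→n2→n5→Out: bottleneck 3, flow now 18.
No augmenting path remains; maximum flow = 18.
By max-flow min-cut, the minimum cut capacity equals the max flow.
In the residual graph, reachable from Res: {Res, n2, n3, n4, n5, n6}.
Min-cut edges: Res→Out (5), n3→Out (2), n5→Out (11); capacity 5 + 2 + 11 = 18.

18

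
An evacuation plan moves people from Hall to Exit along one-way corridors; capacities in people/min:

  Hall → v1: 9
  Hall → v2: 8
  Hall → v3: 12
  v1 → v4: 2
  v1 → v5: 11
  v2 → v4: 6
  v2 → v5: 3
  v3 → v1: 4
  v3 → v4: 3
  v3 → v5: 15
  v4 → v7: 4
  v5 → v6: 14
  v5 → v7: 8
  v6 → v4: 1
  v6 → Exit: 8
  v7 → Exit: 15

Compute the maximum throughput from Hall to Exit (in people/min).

Augment Hall→v1→v4→v7→Exit: bottleneck 2, flow now 2.
Augment Hall→v1→v5→v6→Exit: bottleneck 7, flow now 9.
Augment Hall→v2→v4→v7→Exit: bottleneck 2, flow now 11.
Augment Hall→v2→v5→v6→Exit: bottleneck 1, flow now 12.
Augment Hall→v2→v5→v7→Exit: bottleneck 2, flow now 14.
Augment Hall→v3→v5→v7→Exit: bottleneck 6, flow now 20.
No augmenting path remains; maximum flow = 20.
In the residual graph, reachable from Hall: {Hall, v1, v2, v3, v4, v5, v6}.
Min-cut edges: v4→v7 (4), v5→v7 (8), v6→Exit (8); capacity 4 + 8 + 8 = 20.
This cut is saturated, so no flow can exceed 20.

20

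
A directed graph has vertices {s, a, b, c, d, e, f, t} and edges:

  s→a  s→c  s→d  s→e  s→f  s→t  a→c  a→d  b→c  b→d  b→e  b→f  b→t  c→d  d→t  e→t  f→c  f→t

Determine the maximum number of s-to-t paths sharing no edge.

Assign every edge capacity 1; by Menger, the answer equals the max flow.
Path s→t (+1); total 1.
Path s→d→t (+1); total 2.
Path s→e→t (+1); total 3.
Path s→f→t (+1); total 4.
No residual s→t path; max flow = 4.
Certifying cut of size 4: {d→t, s→e, s→f, s→t}.

4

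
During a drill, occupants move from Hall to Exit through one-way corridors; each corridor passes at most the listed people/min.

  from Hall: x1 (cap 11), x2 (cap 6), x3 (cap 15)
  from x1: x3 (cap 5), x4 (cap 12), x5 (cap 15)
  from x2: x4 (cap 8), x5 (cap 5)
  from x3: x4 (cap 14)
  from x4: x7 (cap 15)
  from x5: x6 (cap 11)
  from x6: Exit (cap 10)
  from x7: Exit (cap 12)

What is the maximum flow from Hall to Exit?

22

Augment Hall→x1→x4→x7→Exit: bottleneck 11, flow now 11.
Augment Hall→x2→x4→x7→Exit: bottleneck 1, flow now 12.
Augment Hall→x2→x5→x6→Exit: bottleneck 5, flow now 17.
Augment Hall→x3→x4→x1→x5→x6→Exit: bottleneck 5, flow now 22. (uses reverse residual edge)
No augmenting path remains; maximum flow = 22.
In the residual graph, reachable from Hall: {Hall, x1, x2, x3, x4, x5, x6, x7}.
Min-cut edges: x6→Exit (10), x7→Exit (12); capacity 10 + 12 = 22.
This cut is saturated, so no flow can exceed 22.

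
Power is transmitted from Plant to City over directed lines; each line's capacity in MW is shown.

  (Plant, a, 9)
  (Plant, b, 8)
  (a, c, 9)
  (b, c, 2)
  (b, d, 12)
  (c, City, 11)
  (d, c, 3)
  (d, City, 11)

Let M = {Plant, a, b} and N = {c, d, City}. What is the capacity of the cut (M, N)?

23

Edges leaving {Plant, a, b}: a→c (9), b→c (2), b→d (12).
Cut capacity = 9 + 2 + 12 = 23.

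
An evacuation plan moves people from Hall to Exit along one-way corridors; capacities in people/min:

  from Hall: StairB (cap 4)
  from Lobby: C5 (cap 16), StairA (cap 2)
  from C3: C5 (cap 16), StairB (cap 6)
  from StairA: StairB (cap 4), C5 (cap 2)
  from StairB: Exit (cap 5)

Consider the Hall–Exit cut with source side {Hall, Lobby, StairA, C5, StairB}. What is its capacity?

Edges leaving {Hall, Lobby, StairA, C5, StairB}: StairB→Exit (5).
Cut capacity = 5 = 5.

5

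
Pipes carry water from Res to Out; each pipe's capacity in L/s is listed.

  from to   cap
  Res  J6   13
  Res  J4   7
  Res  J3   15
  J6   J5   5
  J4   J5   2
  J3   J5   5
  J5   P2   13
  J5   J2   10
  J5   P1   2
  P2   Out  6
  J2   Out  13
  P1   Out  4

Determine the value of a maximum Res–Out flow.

Augment Res→J6→J5→P2→Out: bottleneck 5, flow now 5.
Augment Res→J4→J5→P2→Out: bottleneck 1, flow now 6.
Augment Res→J4→J5→J2→Out: bottleneck 1, flow now 7.
Augment Res→J3→J5→J2→Out: bottleneck 5, flow now 12.
No augmenting path remains; maximum flow = 12.
In the residual graph, reachable from Res: {Res, J6, J4, J3}.
Min-cut edges: J6→J5 (5), J4→J5 (2), J3→J5 (5); capacity 5 + 2 + 5 = 12.
This cut is saturated, so no flow can exceed 12.

12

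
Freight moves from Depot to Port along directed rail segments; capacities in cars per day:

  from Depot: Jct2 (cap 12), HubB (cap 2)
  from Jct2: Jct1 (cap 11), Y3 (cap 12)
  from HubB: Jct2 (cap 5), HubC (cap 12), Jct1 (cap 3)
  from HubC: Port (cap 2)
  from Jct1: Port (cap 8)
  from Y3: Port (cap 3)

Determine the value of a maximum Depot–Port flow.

Augment Depot→Jct2→Jct1→Port: bottleneck 8, flow now 8.
Augment Depot→Jct2→Y3→Port: bottleneck 3, flow now 11.
Augment Depot→HubB→HubC→Port: bottleneck 2, flow now 13.
No augmenting path remains; maximum flow = 13.
In the residual graph, reachable from Depot: {Depot, Jct2, Jct1, Y3}.
Min-cut edges: Depot→HubB (2), Jct1→Port (8), Y3→Port (3); capacity 2 + 8 + 3 = 13.
This cut is saturated, so no flow can exceed 13.

13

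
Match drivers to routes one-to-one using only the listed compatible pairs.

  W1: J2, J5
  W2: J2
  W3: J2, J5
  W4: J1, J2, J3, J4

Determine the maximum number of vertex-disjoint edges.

3

Unit-capacity flow: source→left, listed edges, right→sink; max matching = max flow.
Augmenting path W1→J2 (+1); matched 1.
Augmenting path W3→J5 (+1); matched 2.
Augmenting path W4→J1 (+1); matched 3.
No augmenting path remains; maximum matching = 3.
König certificate: {W4, J2, J5} is a vertex cover of size 3 (every listed pair touches it), so no matching can be larger.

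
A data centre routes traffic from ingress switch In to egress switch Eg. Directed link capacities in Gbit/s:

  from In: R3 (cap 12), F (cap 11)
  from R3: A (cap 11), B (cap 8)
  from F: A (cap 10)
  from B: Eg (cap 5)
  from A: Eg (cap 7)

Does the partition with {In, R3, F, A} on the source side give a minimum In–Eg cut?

Given cut capacity: 8 + 7 = 15.
Augment In→R3→B→Eg: bottleneck 5, flow now 5.
Augment In→R3→A→Eg: bottleneck 7, flow now 12.
No augmenting path remains; maximum flow = 12.
In the residual graph, reachable from In: {In, R3, F, B, A}.
Min-cut edges: B→Eg (5), A→Eg (7); capacity 5 + 7 = 12.
Cut capacity 15 exceeds the max flow 12, so it is not minimum.

No — its capacity is 15, but the minimum cut has capacity 12.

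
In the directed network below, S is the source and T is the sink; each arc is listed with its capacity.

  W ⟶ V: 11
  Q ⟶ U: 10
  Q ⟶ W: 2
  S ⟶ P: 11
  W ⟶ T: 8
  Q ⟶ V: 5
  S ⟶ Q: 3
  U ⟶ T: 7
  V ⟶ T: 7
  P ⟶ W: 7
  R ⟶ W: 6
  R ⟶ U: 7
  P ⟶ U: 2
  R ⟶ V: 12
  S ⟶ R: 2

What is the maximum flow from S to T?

14

Augment S→P→U→T: bottleneck 2, flow now 2.
Augment S→P→W→T: bottleneck 7, flow now 9.
Augment S→Q→U→T: bottleneck 3, flow now 12.
Augment S→R→U→T: bottleneck 2, flow now 14.
No augmenting path remains; maximum flow = 14.
In the residual graph, reachable from S: {S, P}.
Min-cut edges: S→Q (3), S→R (2), P→U (2), P→W (7); capacity 3 + 2 + 2 + 7 = 14.
This cut is saturated, so no flow can exceed 14.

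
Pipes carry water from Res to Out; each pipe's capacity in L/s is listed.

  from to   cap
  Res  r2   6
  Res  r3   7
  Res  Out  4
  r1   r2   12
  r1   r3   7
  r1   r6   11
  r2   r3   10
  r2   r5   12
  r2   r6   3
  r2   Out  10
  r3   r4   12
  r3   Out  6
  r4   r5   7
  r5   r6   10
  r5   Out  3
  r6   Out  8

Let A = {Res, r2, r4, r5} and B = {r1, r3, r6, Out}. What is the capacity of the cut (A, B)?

47

Edges leaving {Res, r2, r4, r5}: Res→r3 (7), Res→Out (4), r2→r3 (10), r2→r6 (3), r2→Out (10), r5→r6 (10), r5→Out (3).
Cut capacity = 7 + 4 + 10 + 3 + 10 + 10 + 3 = 47.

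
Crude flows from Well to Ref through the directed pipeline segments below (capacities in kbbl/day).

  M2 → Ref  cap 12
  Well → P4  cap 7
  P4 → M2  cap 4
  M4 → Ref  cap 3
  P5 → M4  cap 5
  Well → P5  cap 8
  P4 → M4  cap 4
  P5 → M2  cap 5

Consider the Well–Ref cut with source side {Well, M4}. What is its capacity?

18

Edges leaving {Well, M4}: Well→P5 (8), Well→P4 (7), M4→Ref (3).
Cut capacity = 8 + 7 + 3 = 18.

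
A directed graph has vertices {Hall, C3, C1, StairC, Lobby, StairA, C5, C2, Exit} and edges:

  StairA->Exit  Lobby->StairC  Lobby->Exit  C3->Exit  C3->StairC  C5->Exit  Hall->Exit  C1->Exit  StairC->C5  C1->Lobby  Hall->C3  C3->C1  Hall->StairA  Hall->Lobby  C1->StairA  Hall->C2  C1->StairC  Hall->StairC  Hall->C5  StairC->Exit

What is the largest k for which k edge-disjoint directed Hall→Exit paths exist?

6

Assign every edge capacity 1; by Menger, the answer equals the max flow.
Path Hall→Exit (+1); total 1.
Path Hall→C3→Exit (+1); total 2.
Path Hall→StairC→Exit (+1); total 3.
Path Hall→Lobby→Exit (+1); total 4.
Path Hall→StairA→Exit (+1); total 5.
Path Hall→C5→Exit (+1); total 6.
No residual Hall→Exit path; max flow = 6.
Certifying cut of size 6: {Hall→C3, Hall→C5, Hall→Exit, Hall→Lobby, Hall→StairA, Hall→StairC}.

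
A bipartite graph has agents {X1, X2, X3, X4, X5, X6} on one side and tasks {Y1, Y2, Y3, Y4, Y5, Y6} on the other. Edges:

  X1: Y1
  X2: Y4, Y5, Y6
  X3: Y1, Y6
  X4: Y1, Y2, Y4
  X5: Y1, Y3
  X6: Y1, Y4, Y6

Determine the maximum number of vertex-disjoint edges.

6

Unit-capacity flow: source→left, listed edges, right→sink; max matching = max flow.
Augmenting path X1→Y1 (+1); matched 1.
Augmenting path X2→Y4 (+1); matched 2.
Augmenting path X3→Y6 (+1); matched 3.
Augmenting path X4→Y2 (+1); matched 4.
Augmenting path X5→Y3 (+1); matched 5.
Augmenting path X6→Y4→X2→Y5 (+1); matched 6.
No augmenting path remains; maximum matching = 6.
König certificate: {X1, X2, X3, X4, X5, X6} is a vertex cover of size 6 (every listed pair touches it), so no matching can be larger.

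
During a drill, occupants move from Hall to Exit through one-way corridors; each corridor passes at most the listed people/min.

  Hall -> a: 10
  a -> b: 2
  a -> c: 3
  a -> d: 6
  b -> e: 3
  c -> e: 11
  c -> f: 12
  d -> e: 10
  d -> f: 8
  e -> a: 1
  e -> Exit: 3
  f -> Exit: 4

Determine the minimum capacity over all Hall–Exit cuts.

7

Augment Hall→a→b→e→Exit: bottleneck 2, flow now 2.
Augment Hall→a→c→e→Exit: bottleneck 1, flow now 3.
Augment Hall→a→c→f→Exit: bottleneck 2, flow now 5.
Augment Hall→a→d→f→Exit: bottleneck 2, flow now 7.
No augmenting path remains; maximum flow = 7.
By max-flow min-cut, the minimum cut capacity equals the max flow.
In the residual graph, reachable from Hall: {Hall, a, b, c, d, e, f}.
Min-cut edges: e→Exit (3), f→Exit (4); capacity 3 + 4 = 7.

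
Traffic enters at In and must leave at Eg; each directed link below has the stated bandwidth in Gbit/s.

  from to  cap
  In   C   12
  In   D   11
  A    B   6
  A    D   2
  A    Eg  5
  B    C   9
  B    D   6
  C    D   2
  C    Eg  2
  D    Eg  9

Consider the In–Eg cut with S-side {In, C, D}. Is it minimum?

Given cut capacity: 2 + 9 = 11.
Augment In→C→Eg: bottleneck 2, flow now 2.
Augment In→D→Eg: bottleneck 9, flow now 11.
No augmenting path remains; maximum flow = 11.
Cut capacity 11 equals the max flow, so it is a minimum cut.

Yes — it is a minimum cut (capacity 11).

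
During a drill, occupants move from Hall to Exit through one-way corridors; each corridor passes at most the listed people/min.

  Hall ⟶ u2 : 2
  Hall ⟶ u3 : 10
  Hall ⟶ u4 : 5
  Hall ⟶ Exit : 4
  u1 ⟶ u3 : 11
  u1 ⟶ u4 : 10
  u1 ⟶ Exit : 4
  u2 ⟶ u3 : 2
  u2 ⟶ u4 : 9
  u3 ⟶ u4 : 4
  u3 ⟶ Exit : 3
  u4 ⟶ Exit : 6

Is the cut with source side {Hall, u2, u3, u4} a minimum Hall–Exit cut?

Yes — it is a minimum cut (capacity 13).

Given cut capacity: 4 + 3 + 6 = 13.
Augment Hall→Exit: bottleneck 4, flow now 4.
Augment Hall→u3→Exit: bottleneck 3, flow now 7.
Augment Hall→u4→Exit: bottleneck 5, flow now 12.
Augment Hall→u2→u4→Exit: bottleneck 1, flow now 13.
No augmenting path remains; maximum flow = 13.
Cut capacity 13 equals the max flow, so it is a minimum cut.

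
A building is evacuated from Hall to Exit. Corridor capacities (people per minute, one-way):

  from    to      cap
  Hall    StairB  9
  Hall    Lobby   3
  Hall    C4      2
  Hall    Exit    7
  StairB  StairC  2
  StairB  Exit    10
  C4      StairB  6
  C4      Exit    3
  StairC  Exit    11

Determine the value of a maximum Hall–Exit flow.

Augment Hall→Exit: bottleneck 7, flow now 7.
Augment Hall→StairB→Exit: bottleneck 9, flow now 16.
Augment Hall→C4→Exit: bottleneck 2, flow now 18.
No augmenting path remains; maximum flow = 18.
In the residual graph, reachable from Hall: {Hall, Lobby}.
Min-cut edges: Hall→StairB (9), Hall→C4 (2), Hall→Exit (7); capacity 9 + 2 + 7 = 18.
This cut is saturated, so no flow can exceed 18.

18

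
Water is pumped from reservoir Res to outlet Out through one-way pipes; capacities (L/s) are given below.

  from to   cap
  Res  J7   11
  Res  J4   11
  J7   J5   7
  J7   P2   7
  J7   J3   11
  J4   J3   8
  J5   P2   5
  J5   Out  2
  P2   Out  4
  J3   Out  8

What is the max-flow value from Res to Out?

Augment Res→J7→J5→Out: bottleneck 2, flow now 2.
Augment Res→J7→P2→Out: bottleneck 4, flow now 6.
Augment Res→J7→J3→Out: bottleneck 5, flow now 11.
Augment Res→J4→J3→Out: bottleneck 3, flow now 14.
No augmenting path remains; maximum flow = 14.
In the residual graph, reachable from Res: {Res, J7, J4, J5, P2, J3}.
Min-cut edges: J5→Out (2), P2→Out (4), J3→Out (8); capacity 2 + 4 + 8 = 14.
This cut is saturated, so no flow can exceed 14.

14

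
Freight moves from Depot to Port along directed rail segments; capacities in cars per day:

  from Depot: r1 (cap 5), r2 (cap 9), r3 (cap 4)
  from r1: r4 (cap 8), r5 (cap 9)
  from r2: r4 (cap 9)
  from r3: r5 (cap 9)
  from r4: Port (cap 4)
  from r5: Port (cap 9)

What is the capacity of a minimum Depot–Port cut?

Augment Depot→r1→r4→Port: bottleneck 4, flow now 4.
Augment Depot→r1→r5→Port: bottleneck 1, flow now 5.
Augment Depot→r3→r5→Port: bottleneck 4, flow now 9.
Augment Depot→r2→r4→r1→r5→Port: bottleneck 4, flow now 13. (uses reverse residual edge)
No augmenting path remains; maximum flow = 13.
By max-flow min-cut, the minimum cut capacity equals the max flow.
In the residual graph, reachable from Depot: {Depot, r2, r4}.
Min-cut edges: Depot→r1 (5), Depot→r3 (4), r4→Port (4); capacity 5 + 4 + 4 = 13.

13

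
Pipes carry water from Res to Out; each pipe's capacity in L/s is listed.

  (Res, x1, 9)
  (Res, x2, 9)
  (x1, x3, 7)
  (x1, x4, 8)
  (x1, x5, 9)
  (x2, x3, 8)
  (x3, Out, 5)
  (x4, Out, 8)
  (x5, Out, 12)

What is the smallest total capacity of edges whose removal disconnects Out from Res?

Augment Res→x1→x3→Out: bottleneck 5, flow now 5.
Augment Res→x1→x4→Out: bottleneck 4, flow now 9.
Augment Res→x2→x3→x1→x4→Out: bottleneck 4, flow now 13. (uses reverse residual edge)
Augment Res→x2→x3→x1→x5→Out: bottleneck 1, flow now 14. (uses reverse residual edge)
No augmenting path remains; maximum flow = 14.
By max-flow min-cut, the minimum cut capacity equals the max flow.
In the residual graph, reachable from Res: {Res, x2, x3}.
Min-cut edges: Res→x1 (9), x3→Out (5); capacity 9 + 5 = 14.

14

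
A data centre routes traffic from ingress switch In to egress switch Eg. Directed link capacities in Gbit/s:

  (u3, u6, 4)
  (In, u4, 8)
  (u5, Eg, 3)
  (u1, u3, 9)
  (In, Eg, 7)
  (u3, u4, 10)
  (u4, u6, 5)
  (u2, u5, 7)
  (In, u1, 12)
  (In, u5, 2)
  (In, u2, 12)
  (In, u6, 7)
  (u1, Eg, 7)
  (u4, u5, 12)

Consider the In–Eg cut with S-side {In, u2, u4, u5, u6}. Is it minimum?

No — its capacity is 22, but the minimum cut has capacity 17.

Given cut capacity: 12 + 7 + 3 = 22.
Augment In→Eg: bottleneck 7, flow now 7.
Augment In→u1→Eg: bottleneck 7, flow now 14.
Augment In→u5→Eg: bottleneck 2, flow now 16.
Augment In→u2→u5→Eg: bottleneck 1, flow now 17.
No augmenting path remains; maximum flow = 17.
In the residual graph, reachable from In: {In, u1, u2, u3, u4, u5, u6}.
Min-cut edges: In→Eg (7), u1→Eg (7), u5→Eg (3); capacity 7 + 7 + 3 = 17.
Cut capacity 22 exceeds the max flow 17, so it is not minimum.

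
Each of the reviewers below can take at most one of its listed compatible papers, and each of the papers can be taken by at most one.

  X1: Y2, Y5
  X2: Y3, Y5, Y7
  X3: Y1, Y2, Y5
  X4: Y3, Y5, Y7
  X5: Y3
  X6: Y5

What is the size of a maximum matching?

5

Unit-capacity flow: source→left, listed edges, right→sink; max matching = max flow.
Augmenting path X1→Y2 (+1); matched 1.
Augmenting path X2→Y3 (+1); matched 2.
Augmenting path X3→Y1 (+1); matched 3.
Augmenting path X4→Y5 (+1); matched 4.
Augmenting path X5→Y3→X2→Y7 (+1); matched 5.
No augmenting path remains; maximum matching = 5.
König certificate: {X1, X3, Y3, Y5, Y7} is a vertex cover of size 5 (every listed pair touches it), so no matching can be larger.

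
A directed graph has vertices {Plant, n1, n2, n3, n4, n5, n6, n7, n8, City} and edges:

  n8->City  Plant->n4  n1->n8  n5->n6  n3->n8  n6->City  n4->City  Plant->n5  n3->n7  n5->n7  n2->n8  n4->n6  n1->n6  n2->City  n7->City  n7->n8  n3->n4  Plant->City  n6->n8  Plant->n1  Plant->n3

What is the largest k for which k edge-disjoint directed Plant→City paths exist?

Assign every edge capacity 1; by Menger, the answer equals the max flow.
Path Plant→City (+1); total 1.
Path Plant→n4→City (+1); total 2.
Path Plant→n1→n6→City (+1); total 3.
Path Plant→n3→n7→City (+1); total 4.
Path Plant→n5→n6→n8→City (+1); total 5.
No residual Plant→City path; max flow = 5.
Certifying cut of size 5: {Plant→City, Plant→n1, Plant→n3, Plant→n4, Plant→n5}.

5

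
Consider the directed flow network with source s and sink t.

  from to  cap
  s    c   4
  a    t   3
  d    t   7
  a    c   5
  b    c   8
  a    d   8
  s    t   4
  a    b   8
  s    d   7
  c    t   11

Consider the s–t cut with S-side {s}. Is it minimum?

Yes — it is a minimum cut (capacity 15).

Given cut capacity: 4 + 7 + 4 = 15.
Augment s→t: bottleneck 4, flow now 4.
Augment s→c→t: bottleneck 4, flow now 8.
Augment s→d→t: bottleneck 7, flow now 15.
No augmenting path remains; maximum flow = 15.
Cut capacity 15 equals the max flow, so it is a minimum cut.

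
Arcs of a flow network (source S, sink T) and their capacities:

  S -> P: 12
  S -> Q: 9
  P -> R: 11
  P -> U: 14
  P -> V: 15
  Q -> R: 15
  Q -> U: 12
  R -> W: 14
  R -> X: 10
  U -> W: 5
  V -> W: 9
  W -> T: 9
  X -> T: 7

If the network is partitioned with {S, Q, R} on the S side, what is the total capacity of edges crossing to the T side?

48

Edges leaving {S, Q, R}: S→P (12), Q→U (12), R→W (14), R→X (10).
Cut capacity = 12 + 12 + 14 + 10 = 48.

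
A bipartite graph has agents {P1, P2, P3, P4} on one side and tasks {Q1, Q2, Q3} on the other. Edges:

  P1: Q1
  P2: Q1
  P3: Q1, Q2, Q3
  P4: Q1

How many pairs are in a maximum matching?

2

Unit-capacity flow: source→left, listed edges, right→sink; max matching = max flow.
Augmenting path P1→Q1 (+1); matched 1.
Augmenting path P3→Q2 (+1); matched 2.
No augmenting path remains; maximum matching = 2.
König certificate: {P3, Q1} is a vertex cover of size 2 (every listed pair touches it), so no matching can be larger.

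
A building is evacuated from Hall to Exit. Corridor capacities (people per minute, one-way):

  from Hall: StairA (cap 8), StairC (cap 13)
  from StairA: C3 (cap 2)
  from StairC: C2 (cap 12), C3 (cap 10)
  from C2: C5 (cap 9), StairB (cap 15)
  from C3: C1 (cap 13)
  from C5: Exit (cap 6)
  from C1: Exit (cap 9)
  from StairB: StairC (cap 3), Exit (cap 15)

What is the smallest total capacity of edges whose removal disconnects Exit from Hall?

Augment Hall→StairA→C3→C1→Exit: bottleneck 2, flow now 2.
Augment Hall→StairC→C2→C5→Exit: bottleneck 6, flow now 8.
Augment Hall→StairC→C2→StairB→Exit: bottleneck 6, flow now 14.
Augment Hall→StairC→C3→C1→Exit: bottleneck 1, flow now 15.
No augmenting path remains; maximum flow = 15.
By max-flow min-cut, the minimum cut capacity equals the max flow.
In the residual graph, reachable from Hall: {Hall, StairA}.
Min-cut edges: Hall→StairC (13), StairA→C3 (2); capacity 13 + 2 = 15.

15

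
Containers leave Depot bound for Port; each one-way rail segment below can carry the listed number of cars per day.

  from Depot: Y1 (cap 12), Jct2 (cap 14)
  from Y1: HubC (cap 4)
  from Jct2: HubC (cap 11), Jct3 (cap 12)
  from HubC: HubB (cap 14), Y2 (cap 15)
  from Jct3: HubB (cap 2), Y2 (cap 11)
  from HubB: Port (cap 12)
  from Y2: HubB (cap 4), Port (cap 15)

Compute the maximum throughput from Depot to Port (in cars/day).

Augment Depot→Y1→HubC→HubB→Port: bottleneck 4, flow now 4.
Augment Depot→Jct2→HubC→HubB→Port: bottleneck 8, flow now 12.
Augment Depot→Jct2→HubC→Y2→Port: bottleneck 3, flow now 15.
Augment Depot→Jct2→Jct3→Y2→Port: bottleneck 3, flow now 18.
No augmenting path remains; maximum flow = 18.
In the residual graph, reachable from Depot: {Depot, Y1}.
Min-cut edges: Depot→Jct2 (14), Y1→HubC (4); capacity 14 + 4 = 18.
This cut is saturated, so no flow can exceed 18.

18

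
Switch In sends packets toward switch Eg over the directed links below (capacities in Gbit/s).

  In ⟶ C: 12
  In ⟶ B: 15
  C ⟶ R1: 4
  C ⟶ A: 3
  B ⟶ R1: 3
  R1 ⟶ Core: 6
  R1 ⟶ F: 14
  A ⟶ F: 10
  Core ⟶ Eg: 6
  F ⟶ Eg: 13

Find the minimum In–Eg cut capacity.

Augment In→C→R1→Core→Eg: bottleneck 4, flow now 4.
Augment In→C→A→F→Eg: bottleneck 3, flow now 7.
Augment In→B→R1→Core→Eg: bottleneck 2, flow now 9.
Augment In→B→R1→F→Eg: bottleneck 1, flow now 10.
No augmenting path remains; maximum flow = 10.
By max-flow min-cut, the minimum cut capacity equals the max flow.
In the residual graph, reachable from In: {In, C, B}.
Min-cut edges: C→R1 (4), C→A (3), B→R1 (3); capacity 4 + 3 + 3 = 10.

10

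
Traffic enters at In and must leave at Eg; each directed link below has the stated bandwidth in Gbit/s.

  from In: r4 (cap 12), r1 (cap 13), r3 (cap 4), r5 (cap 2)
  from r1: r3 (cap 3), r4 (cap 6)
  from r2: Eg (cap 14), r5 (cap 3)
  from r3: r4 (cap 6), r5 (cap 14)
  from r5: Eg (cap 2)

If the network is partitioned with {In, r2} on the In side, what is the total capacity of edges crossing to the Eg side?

48

Edges leaving {In, r2}: In→r1 (13), In→r3 (4), In→r4 (12), In→r5 (2), r2→r5 (3), r2→Eg (14).
Cut capacity = 13 + 4 + 12 + 2 + 3 + 14 = 48.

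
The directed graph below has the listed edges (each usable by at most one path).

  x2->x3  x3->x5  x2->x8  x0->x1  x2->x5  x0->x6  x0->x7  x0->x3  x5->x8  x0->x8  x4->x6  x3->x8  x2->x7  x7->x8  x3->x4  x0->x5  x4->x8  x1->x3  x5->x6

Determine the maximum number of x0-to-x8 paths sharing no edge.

5

Assign every edge capacity 1; by Menger, the answer equals the max flow.
Path x0→x8 (+1); total 1.
Path x0→x3→x8 (+1); total 2.
Path x0→x5→x8 (+1); total 3.
Path x0→x7→x8 (+1); total 4.
Path x0→x1→x3→x4→x8 (+1); total 5.
No residual x0→x8 path; max flow = 5.
Certifying cut of size 5: {x0→x1, x0→x3, x0→x5, x0→x7, x0→x8}.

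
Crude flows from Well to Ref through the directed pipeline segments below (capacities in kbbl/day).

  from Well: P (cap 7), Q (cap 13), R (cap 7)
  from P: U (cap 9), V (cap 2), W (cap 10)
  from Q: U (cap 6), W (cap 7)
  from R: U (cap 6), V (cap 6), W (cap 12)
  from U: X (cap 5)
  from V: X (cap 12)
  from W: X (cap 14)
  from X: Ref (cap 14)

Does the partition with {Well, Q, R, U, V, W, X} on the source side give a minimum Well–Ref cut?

No — its capacity is 21, but the minimum cut has capacity 14.

Given cut capacity: 7 + 14 = 21.
Augment Well→P→U→X→Ref: bottleneck 5, flow now 5.
Augment Well→P→V→X→Ref: bottleneck 2, flow now 7.
Augment Well→Q→W→X→Ref: bottleneck 7, flow now 14.
No augmenting path remains; maximum flow = 14.
In the residual graph, reachable from Well: {Well, P, Q, R, U, V, W, X}.
Min-cut edges: X→Ref (14); capacity 14 = 14.
Cut capacity 21 exceeds the max flow 14, so it is not minimum.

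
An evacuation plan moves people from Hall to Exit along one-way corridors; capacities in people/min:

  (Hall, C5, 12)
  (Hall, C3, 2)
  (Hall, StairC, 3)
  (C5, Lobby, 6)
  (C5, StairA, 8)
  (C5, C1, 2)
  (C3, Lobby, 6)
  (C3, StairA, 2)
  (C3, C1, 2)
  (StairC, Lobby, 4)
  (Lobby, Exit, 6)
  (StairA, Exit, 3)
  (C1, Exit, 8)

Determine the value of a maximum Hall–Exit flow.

Augment Hall→C5→Lobby→Exit: bottleneck 6, flow now 6.
Augment Hall→C5→StairA→Exit: bottleneck 3, flow now 9.
Augment Hall→C5→C1→Exit: bottleneck 2, flow now 11.
Augment Hall→C3→C1→Exit: bottleneck 2, flow now 13.
No augmenting path remains; maximum flow = 13.
In the residual graph, reachable from Hall: {Hall, C5, StairC, Lobby, StairA}.
Min-cut edges: Hall→C3 (2), C5→C1 (2), Lobby→Exit (6), StairA→Exit (3); capacity 2 + 2 + 6 + 3 = 13.
This cut is saturated, so no flow can exceed 13.

13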